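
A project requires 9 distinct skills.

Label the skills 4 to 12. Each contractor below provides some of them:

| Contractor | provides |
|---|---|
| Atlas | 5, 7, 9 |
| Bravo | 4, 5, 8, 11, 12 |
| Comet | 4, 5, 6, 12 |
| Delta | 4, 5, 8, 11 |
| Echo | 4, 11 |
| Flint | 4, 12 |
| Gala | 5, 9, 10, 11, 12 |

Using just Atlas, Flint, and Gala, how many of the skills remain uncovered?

2

Union of Atlas, Flint, Gala = {4, 5, 7, 9, 10, 11, 12}.
Not covered: 6, 8 — 2 skills.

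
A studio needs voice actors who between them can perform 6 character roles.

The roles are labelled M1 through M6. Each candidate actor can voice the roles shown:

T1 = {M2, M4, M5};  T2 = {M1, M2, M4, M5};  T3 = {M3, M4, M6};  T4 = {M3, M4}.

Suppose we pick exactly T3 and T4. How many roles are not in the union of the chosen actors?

Union of T3, T4 = {M3, M4, M6}.
Not covered: M1, M2, M5 — 3 roles.

3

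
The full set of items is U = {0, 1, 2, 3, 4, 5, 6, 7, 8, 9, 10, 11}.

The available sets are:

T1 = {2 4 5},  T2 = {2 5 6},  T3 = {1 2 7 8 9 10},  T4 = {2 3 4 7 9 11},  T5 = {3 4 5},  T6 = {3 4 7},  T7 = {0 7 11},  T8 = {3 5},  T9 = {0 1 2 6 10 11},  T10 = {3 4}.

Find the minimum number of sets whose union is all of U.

3

T3, T5, and T9 cover everything between them: the union {0, 1, 2, 3, 4, 5, 6, 7, 8, 9, 10, 11} is all of U.
Only T3 contains 8, so T3 is forced; the remaining 6 items need at least 2 more sets (each remaining set adds at most 3) — so at least 3 sets are needed, and 3 is optimal.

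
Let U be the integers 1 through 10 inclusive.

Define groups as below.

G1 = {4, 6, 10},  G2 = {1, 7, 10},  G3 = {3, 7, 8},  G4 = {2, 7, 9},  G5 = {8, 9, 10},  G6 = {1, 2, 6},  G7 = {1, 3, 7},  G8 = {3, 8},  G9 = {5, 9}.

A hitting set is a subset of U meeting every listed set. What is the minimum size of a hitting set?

4

H = {1, 4, 8, 9} meets every group (each contains at least one member of H), and |H| = 4.
No choice of 3 elements meets every group, so 4 is the minimum.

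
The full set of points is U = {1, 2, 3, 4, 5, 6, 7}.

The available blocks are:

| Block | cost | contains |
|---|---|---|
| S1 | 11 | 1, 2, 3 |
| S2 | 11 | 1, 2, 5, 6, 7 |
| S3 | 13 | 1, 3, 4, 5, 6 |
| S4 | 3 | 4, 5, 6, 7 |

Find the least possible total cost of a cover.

14

S1, S4 together cover every point (S1 ∪ S4 = {1, 2, 3, 4, 5, 6, 7}); total cost 11 + 3 = 14.
No covering selection has total cost below 14.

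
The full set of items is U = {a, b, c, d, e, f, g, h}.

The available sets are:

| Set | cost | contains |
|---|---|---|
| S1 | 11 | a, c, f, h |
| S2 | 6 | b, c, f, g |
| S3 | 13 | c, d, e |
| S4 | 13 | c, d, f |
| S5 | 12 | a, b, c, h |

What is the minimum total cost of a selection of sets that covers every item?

S1, S2, S3 together cover every item (S1 ∪ S2 ∪ S3 = {a, b, c, d, e, f, g, h}); total cost 11 + 6 + 13 = 30.
No covering selection has total cost below 30.

30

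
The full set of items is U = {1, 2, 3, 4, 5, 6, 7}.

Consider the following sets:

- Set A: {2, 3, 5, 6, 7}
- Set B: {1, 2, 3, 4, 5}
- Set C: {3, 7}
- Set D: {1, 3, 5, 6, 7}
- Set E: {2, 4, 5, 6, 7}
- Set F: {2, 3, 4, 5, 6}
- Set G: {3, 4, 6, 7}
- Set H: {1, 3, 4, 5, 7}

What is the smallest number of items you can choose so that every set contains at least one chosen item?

2

T = {3, 4} meets every set (each contains at least one member of T), and |T| = 2.
No single item lies in every set, so at least 2 are needed and 2 is optimal.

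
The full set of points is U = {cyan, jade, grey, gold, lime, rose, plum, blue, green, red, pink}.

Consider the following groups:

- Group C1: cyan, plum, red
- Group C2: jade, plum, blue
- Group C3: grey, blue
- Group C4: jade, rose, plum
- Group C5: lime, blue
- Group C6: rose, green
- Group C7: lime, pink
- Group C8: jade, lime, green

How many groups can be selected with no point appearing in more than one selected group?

4

C1, C3, C6, C7 are pairwise disjoint (C1={cyan,plum,red}; C3={grey,blue}; C6={rose,green}; C7={lime,pink}).
Every remaining group overlaps one of these, and no 5 of the listed groups are pairwise disjoint, so 4 is the maximum.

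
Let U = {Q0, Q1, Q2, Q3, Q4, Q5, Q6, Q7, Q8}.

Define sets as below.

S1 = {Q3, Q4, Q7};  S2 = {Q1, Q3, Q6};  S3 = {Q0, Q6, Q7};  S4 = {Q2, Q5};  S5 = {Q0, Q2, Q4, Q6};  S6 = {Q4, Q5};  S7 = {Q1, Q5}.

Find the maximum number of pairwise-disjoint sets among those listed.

2

S3, S4 are pairwise disjoint (S3={Q0,Q6,Q7}; S4={Q2,Q5}).
Every remaining set overlaps one of these, and no 3 of the listed sets are pairwise disjoint, so 2 is the maximum.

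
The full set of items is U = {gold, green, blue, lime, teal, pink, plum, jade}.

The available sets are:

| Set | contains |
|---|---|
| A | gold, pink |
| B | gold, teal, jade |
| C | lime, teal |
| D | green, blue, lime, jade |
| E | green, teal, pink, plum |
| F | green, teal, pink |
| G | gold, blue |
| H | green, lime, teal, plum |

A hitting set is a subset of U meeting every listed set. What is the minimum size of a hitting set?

3

The 3 items {gold, green, teal} hit every set.
No choice of 2 items meets every set, so 3 is the minimum.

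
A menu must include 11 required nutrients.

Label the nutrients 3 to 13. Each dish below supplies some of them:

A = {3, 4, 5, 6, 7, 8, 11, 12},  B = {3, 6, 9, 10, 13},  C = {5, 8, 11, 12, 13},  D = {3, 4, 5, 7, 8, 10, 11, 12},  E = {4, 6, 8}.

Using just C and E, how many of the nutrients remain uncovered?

4

Union of C, E = {4, 5, 6, 8, 11, 12, 13}.
Not covered: 3, 7, 9, 10 — 4 nutrients.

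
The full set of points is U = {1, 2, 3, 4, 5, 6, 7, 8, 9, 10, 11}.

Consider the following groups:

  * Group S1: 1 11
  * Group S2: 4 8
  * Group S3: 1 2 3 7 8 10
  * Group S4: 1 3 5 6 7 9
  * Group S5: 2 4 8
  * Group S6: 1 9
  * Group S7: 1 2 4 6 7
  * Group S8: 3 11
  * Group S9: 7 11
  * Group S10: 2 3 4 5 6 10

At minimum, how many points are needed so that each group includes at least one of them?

Take H = {1, 4, 11}. Each listed group contains at least one of these, so H is a hitting set of size 3.
The groups S5, S6, S8 are pairwise disjoint, so any hitting set needs a separate point for each — at least 3. Hence 3 is optimal.

3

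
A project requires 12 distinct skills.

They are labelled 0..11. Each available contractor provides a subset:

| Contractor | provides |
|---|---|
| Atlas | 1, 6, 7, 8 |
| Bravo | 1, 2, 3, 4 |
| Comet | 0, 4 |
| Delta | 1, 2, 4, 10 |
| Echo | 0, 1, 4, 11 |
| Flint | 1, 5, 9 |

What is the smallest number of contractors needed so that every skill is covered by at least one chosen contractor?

Atlas and Bravo and Delta and Echo and Flint together: Atlas ∪ Bravo ∪ Delta ∪ Echo ∪ Flint = {0, 1, 2, 3, 4, 5, 6, 7, 8, 9, 10, 11} — every skill is covered.
No 4 of the 6 contractors cover everything (all 15 combinations miss at least one skill), so 5 is optimal.

5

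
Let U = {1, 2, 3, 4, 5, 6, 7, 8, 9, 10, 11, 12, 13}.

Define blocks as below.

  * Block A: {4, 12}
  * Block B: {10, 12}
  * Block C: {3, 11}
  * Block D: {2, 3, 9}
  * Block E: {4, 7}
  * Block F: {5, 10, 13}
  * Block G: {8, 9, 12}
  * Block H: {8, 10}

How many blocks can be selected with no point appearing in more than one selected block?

C, E, F, G are pairwise disjoint (C={3,11}; E={4,7}; F={5,10,13}; G={8,9,12}).
Every remaining block overlaps one of these, and no 5 of the listed blocks are pairwise disjoint, so 4 is the maximum.

4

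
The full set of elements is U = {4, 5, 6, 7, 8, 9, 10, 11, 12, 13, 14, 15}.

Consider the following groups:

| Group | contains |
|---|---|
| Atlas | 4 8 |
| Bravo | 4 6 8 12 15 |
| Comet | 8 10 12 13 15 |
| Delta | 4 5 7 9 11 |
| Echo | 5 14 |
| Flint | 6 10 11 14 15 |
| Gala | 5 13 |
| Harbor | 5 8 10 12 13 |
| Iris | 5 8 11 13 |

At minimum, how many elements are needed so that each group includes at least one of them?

3

The 3 elements {5, 8, 15} hit every group.
The groups Atlas, Flint, Gala are pairwise disjoint, so any hitting set needs a separate element for each — at least 3. Hence 3 is optimal.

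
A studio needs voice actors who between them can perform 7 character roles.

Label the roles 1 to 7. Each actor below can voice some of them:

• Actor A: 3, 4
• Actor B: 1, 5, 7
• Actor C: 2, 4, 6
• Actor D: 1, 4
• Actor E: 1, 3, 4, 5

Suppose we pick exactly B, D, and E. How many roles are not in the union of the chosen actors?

Union of B, D, E = {1, 3, 4, 5, 7}.
Not covered: 2, 6 — 2 roles.

2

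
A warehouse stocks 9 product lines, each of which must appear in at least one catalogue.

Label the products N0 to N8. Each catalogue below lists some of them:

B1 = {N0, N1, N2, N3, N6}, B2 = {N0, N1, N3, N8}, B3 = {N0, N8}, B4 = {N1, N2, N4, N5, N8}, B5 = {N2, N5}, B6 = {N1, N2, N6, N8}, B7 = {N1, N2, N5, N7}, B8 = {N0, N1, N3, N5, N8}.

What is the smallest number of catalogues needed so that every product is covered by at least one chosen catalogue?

3

B1 and B4 and B7 together: B1 ∪ B4 ∪ B7 = {N0, N1, N2, N3, N4, N5, N6, N7, N8} — every product is covered.
Only B4 contains N4, so B4 is forced; the remaining 4 products need at least 2 more catalogues (each remaining catalogue adds at most 3) — so at least 3 catalogues are needed, and 3 is optimal.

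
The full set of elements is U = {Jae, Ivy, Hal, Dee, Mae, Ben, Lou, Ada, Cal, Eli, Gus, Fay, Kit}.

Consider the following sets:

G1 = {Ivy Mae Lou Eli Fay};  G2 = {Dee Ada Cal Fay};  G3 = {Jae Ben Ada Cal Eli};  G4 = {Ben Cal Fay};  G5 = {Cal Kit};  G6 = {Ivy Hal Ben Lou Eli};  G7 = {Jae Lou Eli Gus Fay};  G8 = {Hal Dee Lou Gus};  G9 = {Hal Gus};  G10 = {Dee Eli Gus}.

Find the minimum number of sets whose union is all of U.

G1, G3, G5, and G8 cover everything between them: the union {Jae, Ivy, Hal, Dee, Mae, Ben, Lou, Ada, Cal, Eli, Gus, Fay, Kit} is all of U.
Only G5 contains Kit, so G5 is forced; the remaining 11 elements need at least 3 more sets (each remaining set adds at most 5) — so at least 4 sets are needed, and 4 is optimal.

4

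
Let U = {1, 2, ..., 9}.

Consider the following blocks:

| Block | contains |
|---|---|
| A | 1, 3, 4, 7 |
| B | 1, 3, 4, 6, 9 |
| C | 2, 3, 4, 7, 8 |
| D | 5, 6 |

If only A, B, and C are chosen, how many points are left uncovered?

Union of A, B, C = {1, 2, 3, 4, 6, 7, 8, 9}.
Not covered: 5 — 1 point.

1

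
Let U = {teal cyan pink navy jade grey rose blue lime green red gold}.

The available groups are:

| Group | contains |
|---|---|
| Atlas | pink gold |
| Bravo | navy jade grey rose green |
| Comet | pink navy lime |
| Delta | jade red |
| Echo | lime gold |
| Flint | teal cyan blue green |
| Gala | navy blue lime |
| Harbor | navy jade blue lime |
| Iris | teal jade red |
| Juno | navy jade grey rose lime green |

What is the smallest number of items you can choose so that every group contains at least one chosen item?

4

The 4 items {cyan, jade, lime, gold} hit every group.
No choice of 3 items meets every group, so 4 is the minimum.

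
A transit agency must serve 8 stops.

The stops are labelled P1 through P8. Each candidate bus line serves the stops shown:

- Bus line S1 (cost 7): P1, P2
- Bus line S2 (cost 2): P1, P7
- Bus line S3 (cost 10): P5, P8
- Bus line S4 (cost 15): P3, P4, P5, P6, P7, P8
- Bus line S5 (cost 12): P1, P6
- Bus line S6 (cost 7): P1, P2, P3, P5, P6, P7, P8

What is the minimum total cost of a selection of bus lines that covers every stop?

22

S4, S6 together cover every stop (S4 ∪ S6 = {P1, P2, P3, P4, P5, P6, P7, P8}); total cost 15 + 7 = 22.
The greedy pick S2, S6, S4 costs 24; no covering selection beats 22.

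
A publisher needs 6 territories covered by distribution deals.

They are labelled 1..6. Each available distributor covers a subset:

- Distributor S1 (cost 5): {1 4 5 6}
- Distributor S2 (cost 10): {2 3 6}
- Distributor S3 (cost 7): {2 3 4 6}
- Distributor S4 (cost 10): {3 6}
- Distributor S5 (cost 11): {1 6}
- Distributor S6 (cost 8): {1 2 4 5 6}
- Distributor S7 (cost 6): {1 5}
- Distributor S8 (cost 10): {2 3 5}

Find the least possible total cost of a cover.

S1, S3 together cover every territory (S1 ∪ S3 = {1, 2, 3, 4, 5, 6}); total cost 5 + 7 = 12.
No covering selection has total cost below 12.

12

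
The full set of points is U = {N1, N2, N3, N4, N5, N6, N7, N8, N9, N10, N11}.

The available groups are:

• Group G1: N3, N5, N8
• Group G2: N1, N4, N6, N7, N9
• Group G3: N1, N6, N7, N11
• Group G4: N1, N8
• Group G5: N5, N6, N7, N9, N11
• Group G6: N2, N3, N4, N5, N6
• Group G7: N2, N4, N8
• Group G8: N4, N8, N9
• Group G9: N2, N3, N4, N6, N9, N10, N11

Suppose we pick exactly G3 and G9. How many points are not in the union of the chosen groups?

2

Union of G3, G9 = {N1, N2, N3, N4, N6, N7, N9, N10, N11}.
Not covered: N5, N8 — 2 points.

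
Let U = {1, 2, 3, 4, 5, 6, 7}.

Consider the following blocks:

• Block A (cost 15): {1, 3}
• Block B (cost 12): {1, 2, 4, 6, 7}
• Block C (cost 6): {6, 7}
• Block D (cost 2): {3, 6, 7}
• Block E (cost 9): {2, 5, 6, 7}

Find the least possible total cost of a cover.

B, D, E together cover every point (B ∪ D ∪ E = {1, 2, 3, 4, 5, 6, 7}); total cost 12 + 2 + 9 = 23.
No covering selection has total cost below 23.

23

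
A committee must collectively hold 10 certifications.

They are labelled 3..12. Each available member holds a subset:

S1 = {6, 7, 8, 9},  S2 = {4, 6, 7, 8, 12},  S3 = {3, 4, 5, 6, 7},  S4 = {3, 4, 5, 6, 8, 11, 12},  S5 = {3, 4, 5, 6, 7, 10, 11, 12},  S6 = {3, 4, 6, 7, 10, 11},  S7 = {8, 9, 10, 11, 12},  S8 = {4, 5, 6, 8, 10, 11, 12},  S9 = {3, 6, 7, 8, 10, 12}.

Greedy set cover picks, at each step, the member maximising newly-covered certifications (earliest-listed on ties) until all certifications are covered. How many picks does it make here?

2

Greedy: pick S5 (covers 8 new) → pick S1 (covers 2 new). Total picks: 2.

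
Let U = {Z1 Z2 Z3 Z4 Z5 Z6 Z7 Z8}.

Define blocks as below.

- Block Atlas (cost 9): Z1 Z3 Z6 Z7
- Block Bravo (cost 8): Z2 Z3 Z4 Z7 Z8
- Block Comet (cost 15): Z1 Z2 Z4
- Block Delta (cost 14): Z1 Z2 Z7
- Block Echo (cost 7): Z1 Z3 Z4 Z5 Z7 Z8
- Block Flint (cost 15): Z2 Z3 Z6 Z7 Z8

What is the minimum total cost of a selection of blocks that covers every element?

Echo, Flint together cover every element (Echo ∪ Flint = {Z1, Z2, Z3, Z4, Z5, Z6, Z7, Z8}); total cost 7 + 15 = 22.
No covering selection has total cost below 22.

22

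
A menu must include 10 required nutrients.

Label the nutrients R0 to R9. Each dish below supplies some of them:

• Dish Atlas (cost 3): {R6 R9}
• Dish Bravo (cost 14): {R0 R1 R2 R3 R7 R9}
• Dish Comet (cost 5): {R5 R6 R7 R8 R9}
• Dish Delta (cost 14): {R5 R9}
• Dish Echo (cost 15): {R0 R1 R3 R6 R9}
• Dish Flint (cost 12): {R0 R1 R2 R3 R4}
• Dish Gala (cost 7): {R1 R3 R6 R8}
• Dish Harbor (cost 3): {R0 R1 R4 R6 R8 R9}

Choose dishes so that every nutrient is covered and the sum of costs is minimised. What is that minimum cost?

Comet, Flint together cover every nutrient (Comet ∪ Flint = {R0, R1, R2, R3, R4, R5, R6, R7, R8, R9}); total cost 5 + 12 = 17.
The greedy pick Harbor, Comet, Flint costs 20; no covering selection beats 17.

17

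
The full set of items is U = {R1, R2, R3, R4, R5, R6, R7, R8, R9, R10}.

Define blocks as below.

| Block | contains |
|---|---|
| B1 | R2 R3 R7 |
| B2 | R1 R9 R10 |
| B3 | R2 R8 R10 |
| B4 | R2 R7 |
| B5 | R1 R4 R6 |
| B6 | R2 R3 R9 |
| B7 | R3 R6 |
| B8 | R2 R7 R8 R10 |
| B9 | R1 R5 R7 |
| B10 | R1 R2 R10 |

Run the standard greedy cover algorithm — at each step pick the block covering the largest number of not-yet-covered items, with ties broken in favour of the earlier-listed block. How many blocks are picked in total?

Greedy: pick B8 (covers 4 new) → pick B5 (covers 3 new) → pick B6 (covers 2 new) → pick B9 (covers 1 new). Total picks: 4.

4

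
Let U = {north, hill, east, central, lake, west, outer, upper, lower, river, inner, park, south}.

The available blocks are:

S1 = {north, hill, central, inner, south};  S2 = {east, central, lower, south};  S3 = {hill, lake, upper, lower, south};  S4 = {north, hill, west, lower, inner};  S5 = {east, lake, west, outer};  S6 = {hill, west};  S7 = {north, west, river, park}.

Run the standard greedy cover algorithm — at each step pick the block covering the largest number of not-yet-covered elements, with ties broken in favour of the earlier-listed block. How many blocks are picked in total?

4

Greedy: pick S1 (covers 5 new) → pick S5 (covers 4 new) → pick S3 (covers 2 new) → pick S7 (covers 2 new). Total picks: 4.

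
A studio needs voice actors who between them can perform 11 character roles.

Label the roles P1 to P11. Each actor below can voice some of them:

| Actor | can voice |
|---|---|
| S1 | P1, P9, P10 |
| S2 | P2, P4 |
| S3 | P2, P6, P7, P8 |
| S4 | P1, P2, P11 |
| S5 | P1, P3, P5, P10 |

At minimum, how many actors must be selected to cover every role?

S1 and S2 and S3 and S4 and S5 together: S1 ∪ S2 ∪ S3 ∪ S4 ∪ S5 = {P1, P2, P3, P4, P5, P6, P7, P8, P9, P10, P11} — every role is covered.
No 4 of the 5 actors cover everything (all 5 combinations miss at least one role), so 5 is optimal.

5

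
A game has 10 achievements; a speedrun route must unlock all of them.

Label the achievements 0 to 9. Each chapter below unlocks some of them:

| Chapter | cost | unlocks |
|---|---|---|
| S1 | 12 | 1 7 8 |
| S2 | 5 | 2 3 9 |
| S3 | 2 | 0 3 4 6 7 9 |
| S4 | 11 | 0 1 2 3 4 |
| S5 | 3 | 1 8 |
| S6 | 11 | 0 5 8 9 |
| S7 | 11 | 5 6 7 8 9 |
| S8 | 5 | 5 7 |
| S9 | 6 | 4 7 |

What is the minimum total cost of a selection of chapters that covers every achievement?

15

S2, S3, S5, S8 together cover every achievement (S2 ∪ S3 ∪ S5 ∪ S8 = {0, 1, 2, 3, 4, 5, 6, 7, 8, 9}); total cost 5 + 2 + 3 + 5 = 15.
No covering selection has total cost below 15.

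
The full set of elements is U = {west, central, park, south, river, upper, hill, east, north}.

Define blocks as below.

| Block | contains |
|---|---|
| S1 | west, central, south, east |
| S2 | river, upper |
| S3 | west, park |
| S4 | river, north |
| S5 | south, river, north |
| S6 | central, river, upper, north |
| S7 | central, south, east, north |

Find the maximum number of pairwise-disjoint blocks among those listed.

S2, S3, S7 are pairwise disjoint (S2={river,upper}; S3={west,park}; S7={central,south,east,north}).
Every remaining block overlaps one of these, and no 4 of the listed blocks are pairwise disjoint, so 3 is the maximum.

3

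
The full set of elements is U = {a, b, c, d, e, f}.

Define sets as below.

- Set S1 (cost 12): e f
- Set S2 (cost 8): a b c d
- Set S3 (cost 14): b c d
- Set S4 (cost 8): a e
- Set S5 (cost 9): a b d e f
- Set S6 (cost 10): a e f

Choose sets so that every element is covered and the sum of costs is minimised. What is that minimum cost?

S2, S5 together cover every element (S2 ∪ S5 = {a, b, c, d, e, f}); total cost 8 + 9 = 17.
No covering selection has total cost below 17.

17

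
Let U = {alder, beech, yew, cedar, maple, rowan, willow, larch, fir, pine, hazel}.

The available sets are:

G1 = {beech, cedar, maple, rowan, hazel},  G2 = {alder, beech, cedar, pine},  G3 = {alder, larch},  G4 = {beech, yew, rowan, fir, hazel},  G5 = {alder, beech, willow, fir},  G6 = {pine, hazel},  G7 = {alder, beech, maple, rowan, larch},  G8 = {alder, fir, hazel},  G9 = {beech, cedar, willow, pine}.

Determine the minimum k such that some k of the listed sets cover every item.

3

G4 and G7 and G9 together: G4 ∪ G7 ∪ G9 = {alder, beech, yew, cedar, maple, rowan, willow, larch, fir, pine, hazel} — every item is covered.
Each set has at most 5 items, and 2·5 = 10 < 11 — so at least 3 sets are needed, and 3 is optimal.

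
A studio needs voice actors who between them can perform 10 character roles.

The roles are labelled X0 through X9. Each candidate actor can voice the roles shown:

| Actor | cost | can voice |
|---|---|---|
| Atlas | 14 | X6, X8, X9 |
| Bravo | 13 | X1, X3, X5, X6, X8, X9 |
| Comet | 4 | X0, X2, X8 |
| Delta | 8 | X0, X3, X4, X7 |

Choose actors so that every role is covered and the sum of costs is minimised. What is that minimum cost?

25

Bravo, Comet, Delta together cover every role (Bravo ∪ Comet ∪ Delta = {X0, X1, X2, X3, X4, X5, X6, X7, X8, X9}); total cost 13 + 4 + 8 = 25.
No covering selection has total cost below 25.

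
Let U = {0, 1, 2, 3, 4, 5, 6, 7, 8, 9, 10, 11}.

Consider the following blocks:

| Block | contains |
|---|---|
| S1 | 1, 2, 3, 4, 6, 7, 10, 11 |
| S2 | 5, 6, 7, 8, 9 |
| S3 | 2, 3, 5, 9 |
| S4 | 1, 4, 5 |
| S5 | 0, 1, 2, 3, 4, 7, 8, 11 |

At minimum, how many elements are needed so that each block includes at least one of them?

H = {4, 9} meets every block (each contains at least one member of H), and |H| = 2.
No single element lies in every block, so at least 2 are needed and 2 is optimal.

2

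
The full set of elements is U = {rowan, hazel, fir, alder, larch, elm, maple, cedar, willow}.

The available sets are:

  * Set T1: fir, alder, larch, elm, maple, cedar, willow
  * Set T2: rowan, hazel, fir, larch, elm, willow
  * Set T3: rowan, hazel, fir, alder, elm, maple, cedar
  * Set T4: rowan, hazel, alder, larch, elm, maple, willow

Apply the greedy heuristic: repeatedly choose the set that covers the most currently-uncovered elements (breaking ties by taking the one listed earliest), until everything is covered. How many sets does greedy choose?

Greedy: pick T1 (covers 7 new) → pick T2 (covers 2 new). Total picks: 2.

2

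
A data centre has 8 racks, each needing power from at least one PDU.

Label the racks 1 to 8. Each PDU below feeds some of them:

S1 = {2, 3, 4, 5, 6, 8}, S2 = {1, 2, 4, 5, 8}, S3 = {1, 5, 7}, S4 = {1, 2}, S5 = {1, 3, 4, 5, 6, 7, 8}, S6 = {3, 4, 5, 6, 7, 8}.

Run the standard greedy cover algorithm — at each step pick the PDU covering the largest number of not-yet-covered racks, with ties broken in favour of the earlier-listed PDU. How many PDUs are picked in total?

Greedy: pick S5 (covers 7 new) → pick S1 (covers 1 new). Total picks: 2.

2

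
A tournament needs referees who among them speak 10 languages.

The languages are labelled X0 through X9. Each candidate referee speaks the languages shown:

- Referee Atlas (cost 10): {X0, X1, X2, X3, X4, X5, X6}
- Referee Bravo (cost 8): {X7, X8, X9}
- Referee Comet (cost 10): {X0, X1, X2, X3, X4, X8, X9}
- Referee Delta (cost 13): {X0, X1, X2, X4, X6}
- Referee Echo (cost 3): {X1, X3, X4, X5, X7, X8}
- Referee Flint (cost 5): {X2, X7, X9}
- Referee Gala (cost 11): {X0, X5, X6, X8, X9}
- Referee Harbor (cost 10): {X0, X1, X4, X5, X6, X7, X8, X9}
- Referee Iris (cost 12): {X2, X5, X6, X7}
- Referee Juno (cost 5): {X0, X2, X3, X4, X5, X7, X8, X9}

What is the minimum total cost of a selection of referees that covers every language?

15

Atlas, Juno together cover every language (Atlas ∪ Juno = {X0, X1, X2, X3, X4, X5, X6, X7, X8, X9}); total cost 10 + 5 = 15.
The greedy pick Echo, Juno, Atlas costs 18; no covering selection beats 15.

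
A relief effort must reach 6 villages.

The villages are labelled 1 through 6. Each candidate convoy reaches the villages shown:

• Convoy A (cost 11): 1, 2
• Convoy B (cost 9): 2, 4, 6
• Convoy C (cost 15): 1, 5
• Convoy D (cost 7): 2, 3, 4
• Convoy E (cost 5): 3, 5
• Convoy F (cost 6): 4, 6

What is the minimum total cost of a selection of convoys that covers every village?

A, E, F together cover every village (A ∪ E ∪ F = {1, 2, 3, 4, 5, 6}); total cost 11 + 5 + 6 = 22.
The greedy pick D, E, F, A costs 29; no covering selection beats 22.

22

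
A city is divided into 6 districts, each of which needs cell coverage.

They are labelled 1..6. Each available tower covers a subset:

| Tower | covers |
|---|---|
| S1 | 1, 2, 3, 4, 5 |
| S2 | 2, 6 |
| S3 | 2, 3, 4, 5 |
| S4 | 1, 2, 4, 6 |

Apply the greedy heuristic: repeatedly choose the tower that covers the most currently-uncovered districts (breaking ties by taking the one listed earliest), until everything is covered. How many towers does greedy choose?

2

Greedy: pick S1 (covers 5 new) → pick S2 (covers 1 new). Total picks: 2.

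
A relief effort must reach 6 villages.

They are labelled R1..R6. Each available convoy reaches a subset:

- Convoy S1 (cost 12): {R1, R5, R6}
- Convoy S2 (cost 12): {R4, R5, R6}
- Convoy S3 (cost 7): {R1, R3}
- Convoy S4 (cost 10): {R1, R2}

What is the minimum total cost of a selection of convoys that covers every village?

29

S2, S3, S4 together cover every village (S2 ∪ S3 ∪ S4 = {R1, R2, R3, R4, R5, R6}); total cost 12 + 7 + 10 = 29.
No covering selection has total cost below 29.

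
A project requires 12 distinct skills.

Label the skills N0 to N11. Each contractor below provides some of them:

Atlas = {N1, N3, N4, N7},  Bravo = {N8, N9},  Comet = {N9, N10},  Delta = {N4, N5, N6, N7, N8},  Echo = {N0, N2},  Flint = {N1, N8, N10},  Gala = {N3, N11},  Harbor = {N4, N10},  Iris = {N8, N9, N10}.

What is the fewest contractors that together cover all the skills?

Atlas and Comet and Delta and Echo and Gala together: Atlas ∪ Comet ∪ Delta ∪ Echo ∪ Gala = {N0, N1, N2, N3, N4, N5, N6, N7, N8, N9, N10, N11} — every skill is covered.
Only Delta contains N5, so Delta is forced; the remaining 7 skills need at least 4 more contractors (each remaining contractor adds at most 2) — so at least 5 contractors are needed, and 5 is optimal.

5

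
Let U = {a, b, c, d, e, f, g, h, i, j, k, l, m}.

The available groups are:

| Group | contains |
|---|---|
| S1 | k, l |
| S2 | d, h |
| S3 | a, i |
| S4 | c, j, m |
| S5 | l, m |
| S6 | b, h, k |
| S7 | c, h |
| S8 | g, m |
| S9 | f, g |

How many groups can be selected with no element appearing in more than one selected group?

5

S1, S2, S3, S4, S9 are pairwise disjoint (S1={k,l}; S2={d,h}; S3={a,i}; S4={c,j,m}; S9={f,g}).
Every remaining group overlaps one of these, and no 6 of the listed groups are pairwise disjoint, so 5 is the maximum.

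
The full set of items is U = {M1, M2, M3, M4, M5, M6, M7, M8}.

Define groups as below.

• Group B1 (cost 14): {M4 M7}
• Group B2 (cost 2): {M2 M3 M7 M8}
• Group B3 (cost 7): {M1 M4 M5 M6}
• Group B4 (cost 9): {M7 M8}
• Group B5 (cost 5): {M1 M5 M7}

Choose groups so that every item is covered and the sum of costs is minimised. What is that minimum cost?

9

B2, B3 together cover every item (B2 ∪ B3 = {M1, M2, M3, M4, M5, M6, M7, M8}); total cost 2 + 7 = 9.
No covering selection has total cost below 9.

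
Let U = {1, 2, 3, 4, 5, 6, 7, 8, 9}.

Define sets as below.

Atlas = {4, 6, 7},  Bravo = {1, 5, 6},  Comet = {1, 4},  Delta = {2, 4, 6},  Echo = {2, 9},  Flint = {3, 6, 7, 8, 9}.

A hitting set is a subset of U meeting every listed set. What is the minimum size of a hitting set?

3

The 3 elements {1, 2, 7} hit every set.
No choice of 2 elements meets every set, so 3 is the minimum.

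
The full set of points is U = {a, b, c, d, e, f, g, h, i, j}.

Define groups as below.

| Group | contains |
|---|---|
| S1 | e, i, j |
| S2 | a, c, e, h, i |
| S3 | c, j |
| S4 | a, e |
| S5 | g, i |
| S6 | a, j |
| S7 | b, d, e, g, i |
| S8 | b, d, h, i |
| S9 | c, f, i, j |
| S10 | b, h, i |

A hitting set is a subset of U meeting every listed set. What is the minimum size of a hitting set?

T = {a, i, j} meets every group (each contains at least one member of T), and |T| = 3.
The groups S3, S4, S10 are pairwise disjoint, so any hitting set needs a separate point for each — at least 3. Hence 3 is optimal.

3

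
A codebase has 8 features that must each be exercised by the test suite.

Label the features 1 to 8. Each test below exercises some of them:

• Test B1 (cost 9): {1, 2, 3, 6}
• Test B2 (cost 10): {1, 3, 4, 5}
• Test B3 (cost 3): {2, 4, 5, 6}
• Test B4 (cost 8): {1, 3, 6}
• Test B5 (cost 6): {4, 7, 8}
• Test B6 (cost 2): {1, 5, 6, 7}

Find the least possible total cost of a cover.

17

B3, B4, B5 together cover every feature (B3 ∪ B4 ∪ B5 = {1, 2, 3, 4, 5, 6, 7, 8}); total cost 3 + 8 + 6 = 17.
The greedy pick B6, B3, B5, B4 costs 19; no covering selection beats 17.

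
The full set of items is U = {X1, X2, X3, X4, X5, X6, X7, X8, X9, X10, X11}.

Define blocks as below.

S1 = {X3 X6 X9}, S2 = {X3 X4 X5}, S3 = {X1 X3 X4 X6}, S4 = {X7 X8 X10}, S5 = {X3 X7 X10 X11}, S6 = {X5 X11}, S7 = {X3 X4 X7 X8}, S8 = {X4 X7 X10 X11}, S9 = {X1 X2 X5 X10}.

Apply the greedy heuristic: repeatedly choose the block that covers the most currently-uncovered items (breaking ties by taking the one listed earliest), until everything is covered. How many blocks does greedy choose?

5

Greedy: pick S3 (covers 4 new) → pick S4 (covers 3 new) → pick S6 (covers 2 new) → pick S1 (covers 1 new) → pick S9 (covers 1 new). Total picks: 5.
(The true minimum cover uses only 4 blocks, so greedy is not optimal here.)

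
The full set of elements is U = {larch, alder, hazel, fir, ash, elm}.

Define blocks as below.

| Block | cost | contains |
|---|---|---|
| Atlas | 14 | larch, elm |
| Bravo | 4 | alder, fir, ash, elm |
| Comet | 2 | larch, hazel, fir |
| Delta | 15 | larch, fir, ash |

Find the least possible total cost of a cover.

6

Bravo, Comet together cover every element (Bravo ∪ Comet = {larch, alder, hazel, fir, ash, elm}); total cost 4 + 2 = 6.
No covering selection has total cost below 6.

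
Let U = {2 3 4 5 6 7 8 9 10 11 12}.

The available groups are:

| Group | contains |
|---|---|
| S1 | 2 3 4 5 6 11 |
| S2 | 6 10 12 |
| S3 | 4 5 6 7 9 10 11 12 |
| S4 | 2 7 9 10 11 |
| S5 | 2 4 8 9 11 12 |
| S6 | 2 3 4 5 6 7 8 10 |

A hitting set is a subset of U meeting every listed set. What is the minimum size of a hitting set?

2

Take H = {2, 10}. Each listed group contains at least one of these, so H is a hitting set of size 2.
No single point lies in every group, so at least 2 are needed and 2 is optimal.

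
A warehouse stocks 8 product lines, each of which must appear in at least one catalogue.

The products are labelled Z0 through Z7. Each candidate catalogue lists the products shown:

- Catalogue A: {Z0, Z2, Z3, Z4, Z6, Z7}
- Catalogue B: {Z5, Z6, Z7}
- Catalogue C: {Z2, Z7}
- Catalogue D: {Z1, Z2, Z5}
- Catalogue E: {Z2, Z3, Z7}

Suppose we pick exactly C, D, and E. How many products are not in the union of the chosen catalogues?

3

Union of C, D, E = {Z1, Z2, Z3, Z5, Z7}.
Not covered: Z0, Z4, Z6 — 3 products.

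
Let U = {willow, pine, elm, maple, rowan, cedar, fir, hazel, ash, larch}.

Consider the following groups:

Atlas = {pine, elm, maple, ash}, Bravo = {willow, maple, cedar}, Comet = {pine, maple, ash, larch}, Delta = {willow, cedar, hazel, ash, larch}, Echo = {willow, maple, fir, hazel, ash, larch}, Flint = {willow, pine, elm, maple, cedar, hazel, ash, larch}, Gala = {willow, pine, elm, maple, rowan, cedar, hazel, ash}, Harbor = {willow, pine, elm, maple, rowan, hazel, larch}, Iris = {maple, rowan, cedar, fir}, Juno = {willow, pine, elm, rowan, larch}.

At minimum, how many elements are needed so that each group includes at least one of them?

The 2 elements {willow, maple} hit every group.
No single element lies in every group, so at least 2 are needed and 2 is optimal.

2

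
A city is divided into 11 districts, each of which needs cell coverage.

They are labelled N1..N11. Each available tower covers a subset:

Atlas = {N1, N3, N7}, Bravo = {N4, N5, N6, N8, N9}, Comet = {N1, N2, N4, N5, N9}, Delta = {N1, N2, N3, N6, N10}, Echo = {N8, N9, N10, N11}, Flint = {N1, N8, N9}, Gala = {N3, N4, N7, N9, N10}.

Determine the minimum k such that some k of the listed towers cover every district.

Bravo and Comet and Echo and Gala together: Bravo ∪ Comet ∪ Echo ∪ Gala = {N1, N2, N3, N4, N5, N6, N7, N8, N9, N10, N11} — every district is covered.
No 3 of the 7 towers cover everything (all 35 combinations miss at least one district), so 4 is optimal.

4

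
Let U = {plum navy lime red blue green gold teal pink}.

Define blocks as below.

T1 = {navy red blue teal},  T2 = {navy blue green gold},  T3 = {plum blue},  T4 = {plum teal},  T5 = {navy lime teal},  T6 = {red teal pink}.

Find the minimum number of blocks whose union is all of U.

4

T2 and T3 and T5 and T6 together: T2 ∪ T3 ∪ T5 ∪ T6 = {plum, navy, lime, red, blue, green, gold, teal, pink} — every element is covered.
No 3 of the 6 blocks cover everything (all 20 combinations miss at least one element), so 4 is optimal.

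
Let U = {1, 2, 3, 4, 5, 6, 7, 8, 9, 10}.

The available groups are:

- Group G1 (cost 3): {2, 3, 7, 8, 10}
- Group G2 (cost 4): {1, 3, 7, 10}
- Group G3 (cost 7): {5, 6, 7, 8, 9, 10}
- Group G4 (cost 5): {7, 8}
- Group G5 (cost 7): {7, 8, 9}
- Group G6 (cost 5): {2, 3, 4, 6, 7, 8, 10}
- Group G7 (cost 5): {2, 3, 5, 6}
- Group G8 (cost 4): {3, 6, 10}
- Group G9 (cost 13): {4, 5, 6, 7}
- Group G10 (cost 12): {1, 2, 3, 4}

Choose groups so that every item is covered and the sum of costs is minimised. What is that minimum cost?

G2, G3, G6 together cover every item (G2 ∪ G3 ∪ G6 = {1, 2, 3, 4, 5, 6, 7, 8, 9, 10}); total cost 4 + 7 + 5 = 16.
The greedy pick G1, G3, G2, G6 costs 19; no covering selection beats 16.

16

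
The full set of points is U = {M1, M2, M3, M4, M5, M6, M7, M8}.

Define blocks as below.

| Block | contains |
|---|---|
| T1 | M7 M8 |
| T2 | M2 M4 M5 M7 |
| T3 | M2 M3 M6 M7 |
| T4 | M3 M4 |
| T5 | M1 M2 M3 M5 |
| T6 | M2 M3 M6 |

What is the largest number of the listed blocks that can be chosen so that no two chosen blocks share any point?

T1, T4 are pairwise disjoint (T1={M7,M8}; T4={M3,M4}).
Every remaining block overlaps one of these, and no 3 of the listed blocks are pairwise disjoint, so 2 is the maximum.

2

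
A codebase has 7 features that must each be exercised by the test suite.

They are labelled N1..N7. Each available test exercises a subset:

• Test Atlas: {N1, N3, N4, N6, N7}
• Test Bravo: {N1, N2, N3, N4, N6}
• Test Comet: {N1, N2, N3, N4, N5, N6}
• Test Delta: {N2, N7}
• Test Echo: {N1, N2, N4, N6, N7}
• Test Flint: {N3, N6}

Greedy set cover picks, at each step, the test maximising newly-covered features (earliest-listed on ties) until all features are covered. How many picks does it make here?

2

Greedy: pick Comet (covers 6 new) → pick Atlas (covers 1 new). Total picks: 2.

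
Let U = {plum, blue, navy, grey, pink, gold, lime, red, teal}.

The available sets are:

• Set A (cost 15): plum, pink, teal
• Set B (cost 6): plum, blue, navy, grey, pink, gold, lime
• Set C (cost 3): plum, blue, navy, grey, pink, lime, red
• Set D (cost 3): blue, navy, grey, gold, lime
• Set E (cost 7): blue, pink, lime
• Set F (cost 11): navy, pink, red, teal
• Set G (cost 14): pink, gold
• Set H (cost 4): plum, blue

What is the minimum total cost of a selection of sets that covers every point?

C, D, F together cover every point (C ∪ D ∪ F = {plum, blue, navy, grey, pink, gold, lime, red, teal}); total cost 3 + 3 + 11 = 17.
No covering selection has total cost below 17.

17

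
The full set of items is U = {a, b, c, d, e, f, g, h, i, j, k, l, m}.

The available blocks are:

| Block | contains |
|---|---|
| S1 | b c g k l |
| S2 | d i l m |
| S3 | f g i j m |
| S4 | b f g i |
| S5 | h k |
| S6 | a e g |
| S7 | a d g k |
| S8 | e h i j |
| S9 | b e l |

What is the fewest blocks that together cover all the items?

4

Take {S1, S3, S7, S8}. Their union is {a, b, c, d, e, f, g, h, i, j, k, l, m}, which is all 13 items.
No 3 of the 9 blocks cover everything (all 84 combinations miss at least one item), so 4 is optimal.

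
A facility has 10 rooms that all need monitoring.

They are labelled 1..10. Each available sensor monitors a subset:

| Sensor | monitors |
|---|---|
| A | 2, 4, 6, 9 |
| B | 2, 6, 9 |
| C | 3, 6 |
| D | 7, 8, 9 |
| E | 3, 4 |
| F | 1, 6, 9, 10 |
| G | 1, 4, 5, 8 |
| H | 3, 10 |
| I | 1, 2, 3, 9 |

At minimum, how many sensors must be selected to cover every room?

4

D and F and G and I together: D ∪ F ∪ G ∪ I = {1, 2, 3, 4, 5, 6, 7, 8, 9, 10} — every room is covered.
Only D contains 7, so D is forced; the remaining 7 rooms need at least 3 more sensors (each remaining sensor adds at most 3) — so at least 4 sensors are needed, and 4 is optimal.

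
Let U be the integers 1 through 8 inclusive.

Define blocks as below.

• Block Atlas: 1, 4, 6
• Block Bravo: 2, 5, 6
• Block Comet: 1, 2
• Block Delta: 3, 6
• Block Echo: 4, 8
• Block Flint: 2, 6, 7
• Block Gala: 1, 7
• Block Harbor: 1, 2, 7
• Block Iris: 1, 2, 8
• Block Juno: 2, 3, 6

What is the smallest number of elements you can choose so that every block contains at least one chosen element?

3

Take H = {1, 4, 6}. Each listed block contains at least one of these, so H is a hitting set of size 3.
The blocks Comet, Delta, Echo are pairwise disjoint, so any hitting set needs a separate element for each — at least 3. Hence 3 is optimal.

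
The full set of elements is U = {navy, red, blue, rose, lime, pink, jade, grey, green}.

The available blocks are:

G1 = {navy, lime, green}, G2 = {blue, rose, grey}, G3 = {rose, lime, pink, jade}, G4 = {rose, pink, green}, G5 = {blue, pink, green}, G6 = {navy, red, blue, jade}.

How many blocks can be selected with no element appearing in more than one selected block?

G4, G6 are pairwise disjoint (G4={rose,pink,green}; G6={navy,red,blue,jade}).
Every remaining block overlaps one of these, and no 3 of the listed blocks are pairwise disjoint, so 2 is the maximum.

2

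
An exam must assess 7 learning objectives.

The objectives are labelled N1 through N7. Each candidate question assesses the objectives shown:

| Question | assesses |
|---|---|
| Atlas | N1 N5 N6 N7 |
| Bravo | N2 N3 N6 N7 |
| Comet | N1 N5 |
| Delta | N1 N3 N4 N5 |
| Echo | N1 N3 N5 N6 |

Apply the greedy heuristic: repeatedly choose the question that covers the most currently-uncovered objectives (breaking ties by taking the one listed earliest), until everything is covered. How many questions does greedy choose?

Greedy: pick Atlas (covers 4 new) → pick Bravo (covers 2 new) → pick Delta (covers 1 new). Total picks: 3.
(The true minimum cover uses only 2 questions, so greedy is not optimal here.)

3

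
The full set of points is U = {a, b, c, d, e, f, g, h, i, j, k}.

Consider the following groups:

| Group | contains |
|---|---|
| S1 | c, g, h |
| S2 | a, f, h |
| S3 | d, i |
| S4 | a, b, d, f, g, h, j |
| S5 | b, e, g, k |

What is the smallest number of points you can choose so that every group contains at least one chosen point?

3

The 3 points {d, e, h} hit every group.
The groups S2, S3, S5 are pairwise disjoint, so any hitting set needs a separate point for each — at least 3. Hence 3 is optimal.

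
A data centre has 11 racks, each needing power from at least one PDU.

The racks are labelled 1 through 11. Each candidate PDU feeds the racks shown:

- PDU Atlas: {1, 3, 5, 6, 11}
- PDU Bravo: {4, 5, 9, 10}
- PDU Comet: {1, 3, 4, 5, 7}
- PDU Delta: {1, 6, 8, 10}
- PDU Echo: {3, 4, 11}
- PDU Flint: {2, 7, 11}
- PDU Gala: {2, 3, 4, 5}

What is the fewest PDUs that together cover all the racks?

4

Bravo and Comet and Delta and Flint together: Bravo ∪ Comet ∪ Delta ∪ Flint = {1, 2, 3, 4, 5, 6, 7, 8, 9, 10, 11} — every rack is covered.
No 3 of the 7 PDUs cover everything (all 35 combinations miss at least one rack), so 4 is optimal.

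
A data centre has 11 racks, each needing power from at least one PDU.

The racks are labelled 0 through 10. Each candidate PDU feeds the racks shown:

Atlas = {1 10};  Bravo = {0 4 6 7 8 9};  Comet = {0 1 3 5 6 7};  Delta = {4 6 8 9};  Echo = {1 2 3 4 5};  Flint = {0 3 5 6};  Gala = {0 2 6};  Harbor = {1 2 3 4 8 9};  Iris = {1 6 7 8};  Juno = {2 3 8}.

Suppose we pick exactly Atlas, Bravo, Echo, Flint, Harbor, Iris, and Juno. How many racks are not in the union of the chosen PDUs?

Union of Atlas, Bravo, Echo, Flint, Harbor, Iris, Juno = {0, 1, 2, 3, 4, 5, 6, 7, 8, 9, 10} — that's every rack, so 0 are uncovered.

0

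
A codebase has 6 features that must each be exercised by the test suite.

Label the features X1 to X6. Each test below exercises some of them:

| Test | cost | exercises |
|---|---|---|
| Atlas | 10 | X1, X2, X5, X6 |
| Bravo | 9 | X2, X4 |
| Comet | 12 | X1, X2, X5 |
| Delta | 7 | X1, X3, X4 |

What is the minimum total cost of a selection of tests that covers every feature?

17

Atlas, Delta together cover every feature (Atlas ∪ Delta = {X1, X2, X3, X4, X5, X6}); total cost 10 + 7 = 17.
No covering selection has total cost below 17.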